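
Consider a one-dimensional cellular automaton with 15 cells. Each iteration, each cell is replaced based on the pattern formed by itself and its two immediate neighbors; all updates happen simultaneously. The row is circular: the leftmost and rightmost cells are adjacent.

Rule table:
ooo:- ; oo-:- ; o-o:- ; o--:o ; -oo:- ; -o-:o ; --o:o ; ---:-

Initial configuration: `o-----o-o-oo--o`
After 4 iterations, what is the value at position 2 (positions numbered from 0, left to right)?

-o---oo-o---oo-
ooo-o---oo-o--o
----oo-o---ooo-
---o---oo-o---o
position 2 holds -

-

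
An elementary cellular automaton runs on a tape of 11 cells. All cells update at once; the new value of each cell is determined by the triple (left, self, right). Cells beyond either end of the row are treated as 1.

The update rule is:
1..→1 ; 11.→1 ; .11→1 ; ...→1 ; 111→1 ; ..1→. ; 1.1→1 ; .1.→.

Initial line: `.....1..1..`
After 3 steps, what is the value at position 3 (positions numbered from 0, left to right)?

1111..1..1.
11111..1..1
111111..1.1
position 3 holds 1

1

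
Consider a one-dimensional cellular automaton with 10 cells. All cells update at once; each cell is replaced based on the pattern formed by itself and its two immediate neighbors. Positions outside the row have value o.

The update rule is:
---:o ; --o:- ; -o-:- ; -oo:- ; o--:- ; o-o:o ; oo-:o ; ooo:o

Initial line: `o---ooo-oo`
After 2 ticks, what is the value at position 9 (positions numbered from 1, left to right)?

o-o--ooo-o
oo----ooo-
position 9 holds o

o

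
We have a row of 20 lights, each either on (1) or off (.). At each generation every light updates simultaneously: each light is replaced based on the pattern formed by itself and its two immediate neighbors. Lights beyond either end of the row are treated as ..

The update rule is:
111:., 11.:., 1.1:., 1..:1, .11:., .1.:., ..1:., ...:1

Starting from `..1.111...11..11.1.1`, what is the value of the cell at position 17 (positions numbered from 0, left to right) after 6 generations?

1......11...1.......
.11111...11..1111111
......11...1........
11111...11..11111111
.....11...1.........
1111...11..111111111
position 17 holds 1

1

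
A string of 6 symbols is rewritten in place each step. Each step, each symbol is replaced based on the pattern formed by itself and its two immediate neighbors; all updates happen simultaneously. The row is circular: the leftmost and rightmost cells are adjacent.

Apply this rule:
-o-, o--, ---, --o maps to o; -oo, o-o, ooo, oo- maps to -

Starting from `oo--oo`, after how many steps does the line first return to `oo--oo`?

2

--oo--
oo--oo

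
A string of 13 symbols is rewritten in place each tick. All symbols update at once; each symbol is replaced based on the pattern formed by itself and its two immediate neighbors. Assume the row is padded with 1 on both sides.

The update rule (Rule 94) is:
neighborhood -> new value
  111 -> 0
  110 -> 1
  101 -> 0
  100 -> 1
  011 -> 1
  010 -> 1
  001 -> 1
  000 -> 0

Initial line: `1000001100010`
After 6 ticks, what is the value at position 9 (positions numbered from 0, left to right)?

1100011110110
0110110010110
0110111110110
0110100010110
0110110110110
0110110110110
position 9 holds 0

0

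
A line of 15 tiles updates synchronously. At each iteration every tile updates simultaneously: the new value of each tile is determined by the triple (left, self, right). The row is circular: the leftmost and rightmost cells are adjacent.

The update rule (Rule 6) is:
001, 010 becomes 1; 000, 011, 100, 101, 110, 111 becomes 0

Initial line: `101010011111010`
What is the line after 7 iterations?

100010100001000

101010100000010
101010100000110
101010100001000
101010100011001
001010100100010
011010101100110
100010100001000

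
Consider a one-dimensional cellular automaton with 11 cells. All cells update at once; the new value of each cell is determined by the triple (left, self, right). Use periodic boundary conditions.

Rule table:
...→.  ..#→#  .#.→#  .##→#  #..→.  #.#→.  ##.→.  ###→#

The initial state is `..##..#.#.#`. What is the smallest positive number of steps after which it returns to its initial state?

step 1: .##..##.#.#
step 2: .#..##..#.#
step 3: .#.##..##.#
step 4: .#.#..##..#
step 5: .#.#.##..##
step 6: .#.#.#..##.
step 7: ##.#.#.##..
step 8: #..#.#.#..#
step 9: ..##.#.#.##
step 10: .##..#.#.#.
step 11: ##..##.#.#.
step 12: #..##..#.#.
step 13: #.##..##.#.
step 14: #.#..##..#.
step 15: #.#.##..##.
step 16: #.#.#..##..
step 17: #.#.#.##..#
step 18: ..#.#.#..##
step 19: .##.#.#.##.
step 20: ##..#.#.#..
step 21: #..##.#.#.#
step 22: ..##..#.#.#

22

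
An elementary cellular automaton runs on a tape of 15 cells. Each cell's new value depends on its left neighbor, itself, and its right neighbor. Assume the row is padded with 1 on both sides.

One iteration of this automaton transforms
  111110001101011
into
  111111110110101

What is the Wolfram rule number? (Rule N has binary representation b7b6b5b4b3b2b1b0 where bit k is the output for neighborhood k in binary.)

243

position 0: 111 → 1  (bit 7 = 1)
position 4: 110 → 1  (bit 6 = 1)
position 10: 101 → 1  (bit 5 = 1)
position 5: 100 → 1  (bit 4 = 1)
position 8: 011 → 0  (bit 3 = 0)
position 11: 010 → 0  (bit 2 = 0)
position 7: 001 → 1  (bit 1 = 1)
position 6: 000 → 1  (bit 0 = 1)
bits b7..b0 = 11110011 = 243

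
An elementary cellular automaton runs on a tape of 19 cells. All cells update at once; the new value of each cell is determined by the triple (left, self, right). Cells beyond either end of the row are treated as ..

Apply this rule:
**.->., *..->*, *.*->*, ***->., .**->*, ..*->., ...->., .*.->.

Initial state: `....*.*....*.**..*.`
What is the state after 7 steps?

...........*.*...*.

.....*.*....**.*..*
......*.*...*.*.*..
.......*.*...*.*.*.
........*.*...*.*.*
.........*.*...*.*.
..........*.*...*.*
...........*.*...*.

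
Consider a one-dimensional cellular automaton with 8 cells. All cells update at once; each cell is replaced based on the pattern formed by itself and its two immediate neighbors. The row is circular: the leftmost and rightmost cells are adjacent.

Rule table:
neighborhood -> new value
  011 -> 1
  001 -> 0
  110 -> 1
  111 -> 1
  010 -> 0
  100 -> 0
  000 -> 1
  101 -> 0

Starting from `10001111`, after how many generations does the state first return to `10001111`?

10101111
10001111

2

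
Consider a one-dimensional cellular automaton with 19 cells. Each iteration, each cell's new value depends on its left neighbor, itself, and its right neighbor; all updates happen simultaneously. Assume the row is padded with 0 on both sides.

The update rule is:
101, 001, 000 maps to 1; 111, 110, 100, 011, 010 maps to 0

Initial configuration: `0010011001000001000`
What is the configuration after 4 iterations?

0000100110010000010

1100100010011110011
0001001100100000100
1110010001001111001
0000100110010000010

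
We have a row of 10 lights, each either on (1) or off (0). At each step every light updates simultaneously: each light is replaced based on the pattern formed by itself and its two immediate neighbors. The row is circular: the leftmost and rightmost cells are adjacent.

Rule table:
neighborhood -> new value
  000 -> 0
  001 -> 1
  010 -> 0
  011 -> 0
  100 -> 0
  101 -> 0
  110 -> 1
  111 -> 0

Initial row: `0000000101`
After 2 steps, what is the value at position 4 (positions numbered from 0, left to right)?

0

0000001000
0000010000
position 4 holds 0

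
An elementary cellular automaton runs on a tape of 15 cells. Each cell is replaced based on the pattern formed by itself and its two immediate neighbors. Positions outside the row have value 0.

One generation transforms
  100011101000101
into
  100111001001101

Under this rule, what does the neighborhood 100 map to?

0

At position 1 the neighborhood is 100; the next row has 0 there.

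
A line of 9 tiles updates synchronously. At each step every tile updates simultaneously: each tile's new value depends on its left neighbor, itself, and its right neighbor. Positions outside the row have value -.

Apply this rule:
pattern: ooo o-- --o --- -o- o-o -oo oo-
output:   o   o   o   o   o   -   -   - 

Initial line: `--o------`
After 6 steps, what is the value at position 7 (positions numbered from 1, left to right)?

ooooooooo
-ooooooo-
o-ooooo-o
o--ooo--o
ooo-o-ooo
-o--o--o-
position 7 holds -

-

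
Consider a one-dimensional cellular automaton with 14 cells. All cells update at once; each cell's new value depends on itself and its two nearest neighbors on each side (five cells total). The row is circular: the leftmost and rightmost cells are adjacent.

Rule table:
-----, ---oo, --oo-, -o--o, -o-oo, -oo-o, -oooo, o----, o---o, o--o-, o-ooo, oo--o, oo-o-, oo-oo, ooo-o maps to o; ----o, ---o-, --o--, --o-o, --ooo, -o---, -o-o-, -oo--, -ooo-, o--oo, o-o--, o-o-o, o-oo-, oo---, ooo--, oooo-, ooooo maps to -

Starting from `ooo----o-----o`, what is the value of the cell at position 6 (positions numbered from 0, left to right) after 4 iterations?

-

o---o----oo-o-
--o---o-oooo--
----o--ooo---o
-o---o-----o--
position 6 holds -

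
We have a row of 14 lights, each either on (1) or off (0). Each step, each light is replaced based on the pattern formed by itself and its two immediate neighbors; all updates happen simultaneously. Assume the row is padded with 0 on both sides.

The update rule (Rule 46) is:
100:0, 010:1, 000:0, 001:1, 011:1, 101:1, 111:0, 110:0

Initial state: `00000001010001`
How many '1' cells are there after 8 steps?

3

00000011110011
00000110000110
00001100001100
00011000011000
00110000110000
01100001100000
11000011000000
10000110000000
count of 1: 3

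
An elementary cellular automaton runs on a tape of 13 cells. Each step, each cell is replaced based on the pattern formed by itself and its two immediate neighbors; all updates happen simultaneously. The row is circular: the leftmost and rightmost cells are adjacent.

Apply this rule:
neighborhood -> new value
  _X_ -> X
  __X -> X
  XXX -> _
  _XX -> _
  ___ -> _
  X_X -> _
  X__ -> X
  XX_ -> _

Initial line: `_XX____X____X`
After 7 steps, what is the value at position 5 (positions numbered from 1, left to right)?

_

___X__XXX__XX
X_XXXX___XX__
X_____X_X__XX
_X___XX_XXX__
XXX_X______X_
____XX____XX_
___X__X__X__X
position 5 holds _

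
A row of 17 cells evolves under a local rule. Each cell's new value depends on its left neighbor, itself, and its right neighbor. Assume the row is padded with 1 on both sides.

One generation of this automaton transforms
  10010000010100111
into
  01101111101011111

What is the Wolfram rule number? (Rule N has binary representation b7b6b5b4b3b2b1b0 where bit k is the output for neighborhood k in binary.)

187

position 15: 111 → 1  (bit 7 = 1)
position 0: 110 → 0  (bit 6 = 0)
position 10: 101 → 1  (bit 5 = 1)
position 1: 100 → 1  (bit 4 = 1)
position 14: 011 → 1  (bit 3 = 1)
position 3: 010 → 0  (bit 2 = 0)
position 2: 001 → 1  (bit 1 = 1)
position 5: 000 → 1  (bit 0 = 1)
bits b7..b0 = 10111011 = 187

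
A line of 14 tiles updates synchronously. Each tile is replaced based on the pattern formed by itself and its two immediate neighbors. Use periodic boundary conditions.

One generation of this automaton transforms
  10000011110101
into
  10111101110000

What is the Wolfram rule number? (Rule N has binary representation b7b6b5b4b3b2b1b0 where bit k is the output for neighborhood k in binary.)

195

position 7: 111 → 1  (bit 7 = 1)
position 0: 110 → 1  (bit 6 = 1)
position 10: 101 → 0  (bit 5 = 0)
position 1: 100 → 0  (bit 4 = 0)
position 6: 011 → 0  (bit 3 = 0)
position 11: 010 → 0  (bit 2 = 0)
position 5: 001 → 1  (bit 1 = 1)
position 2: 000 → 1  (bit 0 = 1)
bits b7..b0 = 11000011 = 195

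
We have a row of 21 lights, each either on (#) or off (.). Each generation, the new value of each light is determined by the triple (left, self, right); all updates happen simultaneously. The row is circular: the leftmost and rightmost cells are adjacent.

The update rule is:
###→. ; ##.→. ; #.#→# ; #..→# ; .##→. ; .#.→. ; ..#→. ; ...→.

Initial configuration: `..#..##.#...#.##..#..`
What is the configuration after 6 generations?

#..#....#...#.#...#..

...#...#.#...#..#..#.
....#...#.#...#..#..#
#....#...#.#...#..#..
.#....#...#.#...#..#.
..#....#...#.#...#..#
#..#....#...#.#...#..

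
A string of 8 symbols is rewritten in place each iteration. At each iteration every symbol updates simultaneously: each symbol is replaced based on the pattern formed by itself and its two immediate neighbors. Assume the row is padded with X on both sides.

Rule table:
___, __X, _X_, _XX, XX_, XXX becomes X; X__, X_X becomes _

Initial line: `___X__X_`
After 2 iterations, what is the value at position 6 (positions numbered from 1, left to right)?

_XXX_XX_
_XXX_XX_
position 6 holds X

X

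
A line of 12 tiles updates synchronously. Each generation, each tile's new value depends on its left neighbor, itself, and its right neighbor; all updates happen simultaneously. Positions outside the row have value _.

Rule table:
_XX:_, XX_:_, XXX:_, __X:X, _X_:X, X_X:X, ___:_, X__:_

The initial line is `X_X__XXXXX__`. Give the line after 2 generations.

XXX_X_______
___XX_______

___XX_______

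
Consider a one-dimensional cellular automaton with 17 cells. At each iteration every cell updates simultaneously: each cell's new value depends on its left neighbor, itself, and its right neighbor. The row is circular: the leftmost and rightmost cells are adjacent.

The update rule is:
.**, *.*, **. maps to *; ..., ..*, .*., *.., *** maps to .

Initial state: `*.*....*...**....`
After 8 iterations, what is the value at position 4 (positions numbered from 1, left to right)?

.

.*.........**....
...........**....
...........**....  (fixed point — unchanged through iteration 8)
position 4 holds .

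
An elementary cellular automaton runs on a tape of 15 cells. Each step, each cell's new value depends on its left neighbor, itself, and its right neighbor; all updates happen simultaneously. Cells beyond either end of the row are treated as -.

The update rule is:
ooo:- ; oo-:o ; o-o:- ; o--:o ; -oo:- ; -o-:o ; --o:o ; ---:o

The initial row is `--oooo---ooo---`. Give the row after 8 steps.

step 1: oo---oooo--oooo
step 2: -oooo---ooo---o
step 3: o---oooo--ooooo
step 4: oooo---ooo----o
step 5: ---oooo--oooooo
step 6: ooo---ooo-----o
step 7: --oooo--ooooooo
step 8: oo---ooo------o

oo---ooo------o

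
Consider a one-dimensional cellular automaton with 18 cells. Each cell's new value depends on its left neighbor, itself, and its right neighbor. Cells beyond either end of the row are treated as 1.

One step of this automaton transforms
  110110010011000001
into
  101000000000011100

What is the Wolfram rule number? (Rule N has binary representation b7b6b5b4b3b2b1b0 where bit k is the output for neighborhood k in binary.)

position 0: 111 → 1  (bit 7 = 1)
position 1: 110 → 0  (bit 6 = 0)
position 2: 101 → 1  (bit 5 = 1)
position 5: 100 → 0  (bit 4 = 0)
position 3: 011 → 0  (bit 3 = 0)
position 7: 010 → 0  (bit 2 = 0)
position 6: 001 → 0  (bit 1 = 0)
position 13: 000 → 1  (bit 0 = 1)
bits b7..b0 = 10100001 = 161

161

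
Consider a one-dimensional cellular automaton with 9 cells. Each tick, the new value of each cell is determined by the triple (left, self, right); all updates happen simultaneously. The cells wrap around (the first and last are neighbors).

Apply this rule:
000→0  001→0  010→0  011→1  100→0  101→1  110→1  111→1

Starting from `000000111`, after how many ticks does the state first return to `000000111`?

000000111

1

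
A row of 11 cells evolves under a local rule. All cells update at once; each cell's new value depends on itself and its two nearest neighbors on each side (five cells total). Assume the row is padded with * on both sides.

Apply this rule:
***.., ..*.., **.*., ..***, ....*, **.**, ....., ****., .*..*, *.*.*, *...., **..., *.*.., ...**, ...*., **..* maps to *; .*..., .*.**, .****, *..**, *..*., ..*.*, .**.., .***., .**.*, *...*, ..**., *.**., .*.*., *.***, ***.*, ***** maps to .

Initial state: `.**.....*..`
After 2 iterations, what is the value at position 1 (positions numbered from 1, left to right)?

*

*..*******.
**.*....*.*
position 1 holds *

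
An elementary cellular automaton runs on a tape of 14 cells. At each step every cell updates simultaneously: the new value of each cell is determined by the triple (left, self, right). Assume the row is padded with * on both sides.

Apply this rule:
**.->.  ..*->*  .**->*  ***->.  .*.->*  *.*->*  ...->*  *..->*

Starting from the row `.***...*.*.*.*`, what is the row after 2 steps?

..***.........

step 1: **..**********
step 2: ..***.........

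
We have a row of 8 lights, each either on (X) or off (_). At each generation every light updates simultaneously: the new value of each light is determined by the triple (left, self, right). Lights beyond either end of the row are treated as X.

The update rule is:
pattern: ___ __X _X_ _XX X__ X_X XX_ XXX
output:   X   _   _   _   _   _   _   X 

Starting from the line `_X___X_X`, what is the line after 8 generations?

_X___XX_

generation 1: ___X____
generation 2: _X___XX_
generation 3: ___X____  (repeats generation 1; period 2)
generation 8: _X___XX_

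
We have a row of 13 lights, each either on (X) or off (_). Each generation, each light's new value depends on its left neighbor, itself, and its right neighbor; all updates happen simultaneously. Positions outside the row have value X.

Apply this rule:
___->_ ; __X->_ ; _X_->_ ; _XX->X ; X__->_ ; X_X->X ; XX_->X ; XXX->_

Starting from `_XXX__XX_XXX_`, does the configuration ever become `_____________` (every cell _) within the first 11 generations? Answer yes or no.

yes

generation 1: XX_X__XXXX_XX
generation 2: _XX___X__XXX_
generation 3: XXX______X_XX
generation 4: __X_______XX_
generation 5: __________XXX
generation 6: __________X__
generation 7: _____________
all cells are _ at generation 7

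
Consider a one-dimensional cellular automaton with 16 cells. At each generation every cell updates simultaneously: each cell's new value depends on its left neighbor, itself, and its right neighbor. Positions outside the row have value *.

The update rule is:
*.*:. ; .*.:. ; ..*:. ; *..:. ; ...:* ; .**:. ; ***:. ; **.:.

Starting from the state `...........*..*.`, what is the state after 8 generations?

.*********......
...........****.
.*********......  (repeats generation 1; period 2)
generation 8: ...........****.

...........****.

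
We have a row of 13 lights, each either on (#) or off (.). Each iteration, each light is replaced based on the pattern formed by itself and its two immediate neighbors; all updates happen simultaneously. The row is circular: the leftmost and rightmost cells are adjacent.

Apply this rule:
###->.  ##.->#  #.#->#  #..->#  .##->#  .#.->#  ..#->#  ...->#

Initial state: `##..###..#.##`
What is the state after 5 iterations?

.####.######.

.####.######.
##..###....##
.####.######.  (repeats iteration 1; period 2)
iteration 5: .####.######.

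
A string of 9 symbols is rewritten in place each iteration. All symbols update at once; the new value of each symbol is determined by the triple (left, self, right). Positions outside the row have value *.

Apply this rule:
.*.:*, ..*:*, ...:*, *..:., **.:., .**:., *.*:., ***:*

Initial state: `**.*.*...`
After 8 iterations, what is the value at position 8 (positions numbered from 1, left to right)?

*

iteration 1: *..*.*.**
iteration 2: ..**.*..*
iteration 3: .*...*.*.
iteration 4: .*.***.*.
iteration 5: .*..*..*.
iteration 6: .*.**.**.
iteration 7: .*.......
iteration 8: .*.******
position 8 holds *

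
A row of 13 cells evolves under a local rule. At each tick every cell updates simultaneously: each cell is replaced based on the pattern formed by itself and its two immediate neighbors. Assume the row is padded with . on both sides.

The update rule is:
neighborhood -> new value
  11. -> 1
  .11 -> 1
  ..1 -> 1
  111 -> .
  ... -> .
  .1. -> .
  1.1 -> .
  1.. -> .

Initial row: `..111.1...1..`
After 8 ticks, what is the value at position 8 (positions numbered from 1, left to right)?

.

.11.1....1...
111.....1....
1.1....1.....
......1......
.....1.......
....1........
...1.........
..1..........
position 8 holds .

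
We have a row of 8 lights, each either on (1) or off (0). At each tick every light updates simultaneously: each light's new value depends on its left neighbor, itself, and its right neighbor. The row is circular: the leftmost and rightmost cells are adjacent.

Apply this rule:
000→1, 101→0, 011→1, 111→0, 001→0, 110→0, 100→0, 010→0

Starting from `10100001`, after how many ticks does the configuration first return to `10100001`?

8

tick 1: 00001101
tick 2: 01101000
tick 3: 01000011
tick 4: 00011010
tick 5: 11010000
tick 6: 10000110
tick 7: 00110100
tick 8: 10100001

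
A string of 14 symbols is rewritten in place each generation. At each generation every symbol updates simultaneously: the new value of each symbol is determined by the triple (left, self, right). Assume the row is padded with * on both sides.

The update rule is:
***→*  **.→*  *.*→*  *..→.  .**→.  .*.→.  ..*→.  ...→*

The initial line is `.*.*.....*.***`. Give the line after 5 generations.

****..*...**..

generation 1: *.*..***..*.**
generation 2: **....**...*.*
generation 3: **.**..*.*..*.
generation 4: ***.*...*....*
generation 5: ****..*...**..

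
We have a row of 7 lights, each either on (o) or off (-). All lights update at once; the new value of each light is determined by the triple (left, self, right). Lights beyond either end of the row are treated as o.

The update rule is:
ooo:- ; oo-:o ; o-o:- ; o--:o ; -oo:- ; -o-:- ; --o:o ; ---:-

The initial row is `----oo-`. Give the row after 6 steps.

--o-o--

step 1: o--o-o-
step 2: ooo----
step 3: --oo--o
step 4: oo-ooo-
step 5: -o---o-
step 6: --o-o--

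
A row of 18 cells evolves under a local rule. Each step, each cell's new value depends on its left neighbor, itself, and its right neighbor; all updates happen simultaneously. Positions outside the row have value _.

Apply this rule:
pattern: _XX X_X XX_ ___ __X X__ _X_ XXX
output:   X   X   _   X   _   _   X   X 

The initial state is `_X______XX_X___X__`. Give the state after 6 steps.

_X_XXXX_XXXXXX___X

step 1: _X_XXXX_X_XX_X_X_X
step 2: _XXXXX_XXXX_XXXXXX
step 3: _XXXX_XXXX_XXXXXX_
step 4: _XXX_XXXX_XXXXXX__
step 5: _XX_XXXX_XXXXXX__X
step 6: _X_XXXX_XXXXXX___X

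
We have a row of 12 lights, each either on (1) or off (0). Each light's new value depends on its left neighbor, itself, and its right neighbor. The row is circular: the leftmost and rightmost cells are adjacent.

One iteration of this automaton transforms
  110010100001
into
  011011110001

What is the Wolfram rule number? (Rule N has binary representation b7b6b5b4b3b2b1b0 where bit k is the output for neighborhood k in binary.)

position 0: 111 → 0  (bit 7 = 0)
position 1: 110 → 1  (bit 6 = 1)
position 5: 101 → 1  (bit 5 = 1)
position 2: 100 → 1  (bit 4 = 1)
position 11: 011 → 1  (bit 3 = 1)
position 4: 010 → 1  (bit 2 = 1)
position 3: 001 → 0  (bit 1 = 0)
position 8: 000 → 0  (bit 0 = 0)
bits b7..b0 = 01111100 = 124

124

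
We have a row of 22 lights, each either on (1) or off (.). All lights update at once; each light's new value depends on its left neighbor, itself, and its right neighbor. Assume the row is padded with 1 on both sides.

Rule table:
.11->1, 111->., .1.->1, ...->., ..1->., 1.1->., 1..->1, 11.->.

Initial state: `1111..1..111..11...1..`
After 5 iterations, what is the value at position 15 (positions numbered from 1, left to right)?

....1.11.1..1.1.1..11.
1...1.1..11.1.1.11.1..
.1..1.11.1..1.1.1..11.
.11.1.1..11.1.1.11.1..
.1..1.11.1..1.1.1..11.
position 15 holds 1

1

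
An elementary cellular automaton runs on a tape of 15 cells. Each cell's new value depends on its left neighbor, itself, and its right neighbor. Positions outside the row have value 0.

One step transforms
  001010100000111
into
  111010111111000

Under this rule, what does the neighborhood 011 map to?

At position 12 the neighborhood is 011; the next row has 0 there.

0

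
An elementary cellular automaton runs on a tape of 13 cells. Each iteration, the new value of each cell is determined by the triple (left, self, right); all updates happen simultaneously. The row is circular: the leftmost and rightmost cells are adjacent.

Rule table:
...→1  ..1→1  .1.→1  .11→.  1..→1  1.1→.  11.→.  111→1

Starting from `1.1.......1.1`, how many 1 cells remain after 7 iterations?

..111111111..
11.1111111.11
1...11111...1
.111.111.111.
1.1...1...1.1
..111111111..  (repeats iteration 1; period 5)
iteration 7: 11.1111111.11
count of 1: 11

11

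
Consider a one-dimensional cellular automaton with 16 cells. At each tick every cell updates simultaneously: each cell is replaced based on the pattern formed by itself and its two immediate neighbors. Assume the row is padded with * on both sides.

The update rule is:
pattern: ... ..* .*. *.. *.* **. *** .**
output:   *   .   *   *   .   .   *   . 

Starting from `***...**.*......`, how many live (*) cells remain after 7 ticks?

**.**....******.
*....***..****..
.***..*.*..**.*.
..*.*.*.**....*.
*.*.*.*...***.*.
..*.*.***..*..*.
*.*.*..*.*.**.*.
count of *: 8

8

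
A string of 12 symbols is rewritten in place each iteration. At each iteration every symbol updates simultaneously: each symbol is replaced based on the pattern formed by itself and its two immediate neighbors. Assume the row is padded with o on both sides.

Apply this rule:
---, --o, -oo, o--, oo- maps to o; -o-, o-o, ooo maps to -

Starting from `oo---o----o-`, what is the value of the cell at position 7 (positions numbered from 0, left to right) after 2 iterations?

-

-oooo-oooo--
-o--o-o--ooo
position 7 holds -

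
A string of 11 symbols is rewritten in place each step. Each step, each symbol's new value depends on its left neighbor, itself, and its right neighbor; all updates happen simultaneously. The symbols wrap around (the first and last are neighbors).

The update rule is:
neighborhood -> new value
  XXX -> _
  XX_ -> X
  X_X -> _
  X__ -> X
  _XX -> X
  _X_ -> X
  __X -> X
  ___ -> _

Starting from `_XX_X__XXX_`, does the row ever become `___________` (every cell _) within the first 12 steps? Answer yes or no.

no

step 1: XXX_XXXX_XX
step 2: __X_X__X_X_
step 3: _XX_XXXX_XX
step 4: _XX_X__X_XX
step 5: _XX_XXXX_XX  (repeats step 3; period 2)
step 12: _XX_X__X_XX
step 12 is _XX_X__X_XX, still not uniform _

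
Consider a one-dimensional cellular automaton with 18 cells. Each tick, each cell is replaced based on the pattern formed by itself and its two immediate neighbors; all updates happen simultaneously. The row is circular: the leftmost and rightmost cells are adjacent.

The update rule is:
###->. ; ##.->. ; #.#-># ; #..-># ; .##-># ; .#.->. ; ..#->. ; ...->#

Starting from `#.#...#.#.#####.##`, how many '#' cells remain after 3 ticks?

9

.#.##..#.##....##.
..##.#..##.###.#.#
#.#.#.#.#.##..#.#.
count of #: 9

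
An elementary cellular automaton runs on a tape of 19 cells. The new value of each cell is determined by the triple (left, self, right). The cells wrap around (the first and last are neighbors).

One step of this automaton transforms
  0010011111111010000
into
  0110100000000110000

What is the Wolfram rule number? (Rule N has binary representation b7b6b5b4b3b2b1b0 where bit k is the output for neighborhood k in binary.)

38

position 6: 111 → 0  (bit 7 = 0)
position 12: 110 → 0  (bit 6 = 0)
position 13: 101 → 1  (bit 5 = 1)
position 3: 100 → 0  (bit 4 = 0)
position 5: 011 → 0  (bit 3 = 0)
position 2: 010 → 1  (bit 2 = 1)
position 1: 001 → 1  (bit 1 = 1)
position 0: 000 → 0  (bit 0 = 0)
bits b7..b0 = 00100110 = 38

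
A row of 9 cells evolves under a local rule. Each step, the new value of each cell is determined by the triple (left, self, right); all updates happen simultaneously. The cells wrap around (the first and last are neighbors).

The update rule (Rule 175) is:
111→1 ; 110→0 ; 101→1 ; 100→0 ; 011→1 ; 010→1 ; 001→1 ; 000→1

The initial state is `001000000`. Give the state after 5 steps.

step 1: 111011111
step 2: 110111111
step 3: 101111111
step 4: 011111111
step 5: 111111110

111111110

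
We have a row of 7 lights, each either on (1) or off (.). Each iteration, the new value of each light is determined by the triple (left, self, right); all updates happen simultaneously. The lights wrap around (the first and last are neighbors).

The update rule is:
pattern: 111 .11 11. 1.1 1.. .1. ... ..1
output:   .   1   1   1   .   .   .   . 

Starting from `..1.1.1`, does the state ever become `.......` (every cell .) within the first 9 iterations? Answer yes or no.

iteration 1: ...1.1.
iteration 2: ....1..
iteration 3: .......
all cells are . at iteration 3

yes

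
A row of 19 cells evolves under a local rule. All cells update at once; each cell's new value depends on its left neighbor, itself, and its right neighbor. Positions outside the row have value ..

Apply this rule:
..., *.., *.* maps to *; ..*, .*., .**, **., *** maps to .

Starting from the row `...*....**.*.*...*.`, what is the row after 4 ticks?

tick 1: **..***...*.*.**..*
tick 2: ..*....**..*.*..*..
tick 3: *..***...*..*.*..**
tick 4: .*....**..*..*.*...

.*....**..*..*.*...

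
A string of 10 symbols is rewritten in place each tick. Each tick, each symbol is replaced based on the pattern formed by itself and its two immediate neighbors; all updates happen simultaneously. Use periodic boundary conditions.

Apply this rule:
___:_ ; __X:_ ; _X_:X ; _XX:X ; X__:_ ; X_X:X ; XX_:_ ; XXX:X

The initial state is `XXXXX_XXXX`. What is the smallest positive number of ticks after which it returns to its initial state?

10

XXXX_XXXXX
XXX_XXXXXX
XX_XXXXXXX
X_XXXXXXXX
_XXXXXXXXX
XXXXXXXXX_
XXXXXXXX_X
XXXXXXX_XX
XXXXXX_XXX
XXXXX_XXXX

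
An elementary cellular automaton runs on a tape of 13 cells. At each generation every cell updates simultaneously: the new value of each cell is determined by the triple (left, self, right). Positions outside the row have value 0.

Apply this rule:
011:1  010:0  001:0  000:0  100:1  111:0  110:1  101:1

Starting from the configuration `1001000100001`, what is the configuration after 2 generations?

0010010001000

generation 1: 0100100010000
generation 2: 0010010001000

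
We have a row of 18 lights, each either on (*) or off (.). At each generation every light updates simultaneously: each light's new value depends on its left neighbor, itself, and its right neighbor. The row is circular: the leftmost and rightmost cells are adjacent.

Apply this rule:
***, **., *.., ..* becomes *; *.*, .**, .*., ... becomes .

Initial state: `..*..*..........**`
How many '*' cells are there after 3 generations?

9

generation 1: **.**.*........*.*
generation 2: **..*..*......*...
generation 3: .***.**.*....*.*.*
count of *: 9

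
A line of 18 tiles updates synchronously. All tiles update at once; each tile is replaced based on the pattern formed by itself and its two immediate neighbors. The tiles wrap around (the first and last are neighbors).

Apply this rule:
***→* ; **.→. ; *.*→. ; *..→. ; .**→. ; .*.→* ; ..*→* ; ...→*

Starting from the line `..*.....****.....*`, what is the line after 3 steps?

.**.****.**..*****
.....**.....*.***.
*****...*****..*..

*****...*****..*..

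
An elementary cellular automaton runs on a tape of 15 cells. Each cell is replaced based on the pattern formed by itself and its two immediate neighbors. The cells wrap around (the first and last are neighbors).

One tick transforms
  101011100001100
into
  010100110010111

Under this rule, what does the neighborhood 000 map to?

0

At position 8 the neighborhood is 000; the next row has 0 there.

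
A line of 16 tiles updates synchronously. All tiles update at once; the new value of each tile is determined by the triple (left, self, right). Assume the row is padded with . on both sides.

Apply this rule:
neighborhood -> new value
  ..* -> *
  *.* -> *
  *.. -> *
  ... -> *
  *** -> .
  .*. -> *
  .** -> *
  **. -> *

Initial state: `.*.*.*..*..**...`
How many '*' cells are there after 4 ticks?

****************
*..............*
****************  (repeats tick 1; period 2)
tick 4: *..............*
count of *: 2

2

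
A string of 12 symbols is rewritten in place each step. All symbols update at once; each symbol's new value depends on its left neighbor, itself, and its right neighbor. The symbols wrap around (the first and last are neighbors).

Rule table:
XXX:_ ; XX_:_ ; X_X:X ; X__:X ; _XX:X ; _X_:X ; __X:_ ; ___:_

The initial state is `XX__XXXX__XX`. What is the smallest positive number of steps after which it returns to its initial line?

step 1: __X_X___X_X_
step 2: __XXXX__XXXX
step 3: X_X___X_X___
step 4: XXXX__XXXX__
step 5: X___X_X___X_
step 6: XX__XXXX__XX

6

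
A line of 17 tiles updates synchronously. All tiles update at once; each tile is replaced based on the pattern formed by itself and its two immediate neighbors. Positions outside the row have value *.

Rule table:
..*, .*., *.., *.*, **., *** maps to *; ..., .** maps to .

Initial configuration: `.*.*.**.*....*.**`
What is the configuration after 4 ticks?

tick 1: *****.****..***.*
tick 2: ******.*****.***.
tick 3: *******.*****.***
tick 4: ********.*****.**

********.*****.**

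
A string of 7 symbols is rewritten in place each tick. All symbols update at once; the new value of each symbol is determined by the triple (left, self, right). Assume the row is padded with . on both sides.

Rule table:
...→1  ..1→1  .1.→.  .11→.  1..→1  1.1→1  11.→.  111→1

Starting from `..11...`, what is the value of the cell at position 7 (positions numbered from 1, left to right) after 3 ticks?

tick 1: 11..111
tick 2: ..11.1.
tick 3: 11..1.1
position 7 holds 1

1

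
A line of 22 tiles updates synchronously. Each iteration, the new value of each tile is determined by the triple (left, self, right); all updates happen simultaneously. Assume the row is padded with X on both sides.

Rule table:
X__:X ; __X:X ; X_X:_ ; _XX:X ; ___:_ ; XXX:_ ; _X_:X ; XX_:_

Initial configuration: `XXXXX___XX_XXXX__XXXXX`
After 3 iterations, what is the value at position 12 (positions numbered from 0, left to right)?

_

iteration 1: _____X_XX__X___XXX____
iteration 2: X___XX_X_XXXX_XX__X__X
iteration 3: _X_XX__X_X____X_XXXXXX
position 12 holds _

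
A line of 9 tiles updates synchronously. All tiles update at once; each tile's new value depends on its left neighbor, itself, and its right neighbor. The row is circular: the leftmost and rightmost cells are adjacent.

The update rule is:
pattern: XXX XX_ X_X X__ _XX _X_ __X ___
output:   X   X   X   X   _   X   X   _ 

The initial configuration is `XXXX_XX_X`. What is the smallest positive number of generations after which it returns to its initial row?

9

generation 1: XXXXX_XX_
generation 2: _XXXXX_XX
generation 3: X_XXXXX_X
generation 4: XX_XXXXX_
generation 5: _XX_XXXXX
generation 6: X_XX_XXXX
generation 7: XX_XX_XXX
generation 8: XXX_XX_XX
generation 9: XXXX_XX_X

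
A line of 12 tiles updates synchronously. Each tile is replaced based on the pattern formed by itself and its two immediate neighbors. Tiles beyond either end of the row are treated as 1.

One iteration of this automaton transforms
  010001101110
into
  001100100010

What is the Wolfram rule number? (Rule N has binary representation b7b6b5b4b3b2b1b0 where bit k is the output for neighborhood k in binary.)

81

position 9: 111 → 0  (bit 7 = 0)
position 6: 110 → 1  (bit 6 = 1)
position 0: 101 → 0  (bit 5 = 0)
position 2: 100 → 1  (bit 4 = 1)
position 5: 011 → 0  (bit 3 = 0)
position 1: 010 → 0  (bit 2 = 0)
position 4: 001 → 0  (bit 1 = 0)
position 3: 000 → 1  (bit 0 = 1)
bits b7..b0 = 01010001 = 81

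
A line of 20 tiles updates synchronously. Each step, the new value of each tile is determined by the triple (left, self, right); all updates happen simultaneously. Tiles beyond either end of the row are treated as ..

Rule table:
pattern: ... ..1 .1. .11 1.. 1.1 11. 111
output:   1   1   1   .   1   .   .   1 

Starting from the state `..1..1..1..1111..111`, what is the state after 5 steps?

111.111.111.1111....

11111111111.11.11.1.
.111111111........11
1.1111111.11111111..
1..11111...111111.11
111.111.111.1111....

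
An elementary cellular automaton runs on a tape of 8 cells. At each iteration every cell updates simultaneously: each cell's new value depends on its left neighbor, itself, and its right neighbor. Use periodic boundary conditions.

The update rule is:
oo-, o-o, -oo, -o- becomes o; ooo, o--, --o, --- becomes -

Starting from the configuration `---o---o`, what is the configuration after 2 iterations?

---o---o

iteration 1: ---o---o  (fixed point — unchanged through iteration 2)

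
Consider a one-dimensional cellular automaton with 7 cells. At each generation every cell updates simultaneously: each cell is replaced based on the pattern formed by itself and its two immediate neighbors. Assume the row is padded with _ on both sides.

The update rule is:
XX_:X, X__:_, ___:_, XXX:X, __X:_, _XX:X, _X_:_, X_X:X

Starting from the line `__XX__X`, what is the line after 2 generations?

__XX___

__XX___
__XX___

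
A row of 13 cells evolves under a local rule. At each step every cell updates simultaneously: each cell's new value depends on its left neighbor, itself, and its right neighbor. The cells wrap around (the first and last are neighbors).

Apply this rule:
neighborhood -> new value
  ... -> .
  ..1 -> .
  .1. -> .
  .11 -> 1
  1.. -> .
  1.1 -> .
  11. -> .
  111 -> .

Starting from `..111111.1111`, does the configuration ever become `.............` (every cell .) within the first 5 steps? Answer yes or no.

step 1: ..1......1...
step 2: .............
all cells are . at step 2

yes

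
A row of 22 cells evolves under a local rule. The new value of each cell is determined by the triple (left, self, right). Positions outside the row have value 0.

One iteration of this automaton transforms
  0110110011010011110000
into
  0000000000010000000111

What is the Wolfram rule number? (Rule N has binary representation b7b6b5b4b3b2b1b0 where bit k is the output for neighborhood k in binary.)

5

position 15: 111 → 0  (bit 7 = 0)
position 2: 110 → 0  (bit 6 = 0)
position 3: 101 → 0  (bit 5 = 0)
position 6: 100 → 0  (bit 4 = 0)
position 1: 011 → 0  (bit 3 = 0)
position 11: 010 → 1  (bit 2 = 1)
position 0: 001 → 0  (bit 1 = 0)
position 19: 000 → 1  (bit 0 = 1)
bits b7..b0 = 00000101 = 5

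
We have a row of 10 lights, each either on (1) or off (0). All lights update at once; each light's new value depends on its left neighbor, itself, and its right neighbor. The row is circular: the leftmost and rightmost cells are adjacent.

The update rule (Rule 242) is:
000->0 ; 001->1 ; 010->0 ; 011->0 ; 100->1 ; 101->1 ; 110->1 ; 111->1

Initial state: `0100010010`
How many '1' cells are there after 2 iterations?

1010101101
1101010110
count of 1: 6

6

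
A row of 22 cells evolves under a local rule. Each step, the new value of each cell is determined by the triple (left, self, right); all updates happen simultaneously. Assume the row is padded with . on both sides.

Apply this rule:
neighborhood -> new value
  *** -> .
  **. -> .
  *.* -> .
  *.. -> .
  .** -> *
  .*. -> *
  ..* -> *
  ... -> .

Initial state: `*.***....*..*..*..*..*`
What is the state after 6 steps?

*.*.....**.**.**.**.**
*.*....**..*..*..*..*.
*.*...**..**.**.**.**.
*.*..**..**..*..*..*..
*.*.**..**..**.**.**..
*.*.*..**..**..*..*...

*.*.*..**..**..*..*...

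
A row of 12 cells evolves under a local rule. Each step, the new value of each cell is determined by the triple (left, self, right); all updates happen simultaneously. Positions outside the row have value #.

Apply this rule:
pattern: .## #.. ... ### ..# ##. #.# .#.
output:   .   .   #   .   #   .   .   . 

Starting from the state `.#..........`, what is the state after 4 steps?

.###........

...#########
.##.........
....########
.###........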